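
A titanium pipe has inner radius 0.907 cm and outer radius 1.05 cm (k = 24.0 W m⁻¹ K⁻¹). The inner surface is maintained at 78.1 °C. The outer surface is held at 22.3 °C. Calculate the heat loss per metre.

Q' = 2πk·ΔT/ln(r₂/r₁) = 2π × 24.0 × 55.8 / ln(0.0105/0.00907) = 57500 W/m

Q' = 57.5 kW/m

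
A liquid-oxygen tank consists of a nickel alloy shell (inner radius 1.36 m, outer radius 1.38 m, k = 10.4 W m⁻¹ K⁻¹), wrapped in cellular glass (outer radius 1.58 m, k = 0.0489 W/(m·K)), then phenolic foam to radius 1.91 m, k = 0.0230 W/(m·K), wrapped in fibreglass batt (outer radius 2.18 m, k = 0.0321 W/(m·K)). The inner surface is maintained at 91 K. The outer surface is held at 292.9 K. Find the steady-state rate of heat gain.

Q = 293 W

Resistance network (inner→outer):
  R_nickel alloy = (1/1.36 − 1/1.38)/(4πk) = 0.01066/(4π·10.4) = 8.154×10^-5 K/W
  R_cellular glass = (1/1.38 − 1/1.58)/(4πk) = 0.09173/(4π·0.0489) = 0.1493 K/W
  R_phenolic foam = (1/1.58 − 1/1.91)/(4πk) = 0.1094/(4π·0.0230) = 0.3783 K/W
  R_fibreglass batt = (1/1.91 − 1/2.18)/(4πk) = 0.06484/(4π·0.0321) = 0.1608 K/W
ΣR = 8.154×10^-5 + 0.1493 + 0.3783 + 0.1608 = 0.6885 K/W
Q = ΔT/ΣR = (91 K − 292.9 K)/0.6885 = -293 W
(Negative Q ⇒ heat flows inward; heat gain = 293 W.)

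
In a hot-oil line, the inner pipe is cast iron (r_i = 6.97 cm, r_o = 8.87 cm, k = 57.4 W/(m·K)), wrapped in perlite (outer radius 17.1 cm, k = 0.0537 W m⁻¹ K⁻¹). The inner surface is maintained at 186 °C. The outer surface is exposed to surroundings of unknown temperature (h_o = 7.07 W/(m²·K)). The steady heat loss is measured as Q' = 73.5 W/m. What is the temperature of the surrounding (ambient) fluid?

Sum the resistances:
  R'_cast iron = ln(0.0887/0.0697)/(2πk) = 0.2411/(2π·57.4) = 6.684×10^-4 m·K/W
  R'_perlite = ln(0.171/0.0887)/(2πk) = 0.6564/(2π·0.0537) = 1.945 m·K/W
  R'_conv,out = 1/(2πr h) = 1/(2π·0.171·7.07) = 0.1316 m·K/W
ΣR = 2.078 m·K/W
ΔT = Q'·ΣR = 73.5 × 2.078 = 152.7 K
Heat flows outward, so T_out = T_in − ΔT = 186 − 152.7 = 33.3 °C

T_out = 33.3 °C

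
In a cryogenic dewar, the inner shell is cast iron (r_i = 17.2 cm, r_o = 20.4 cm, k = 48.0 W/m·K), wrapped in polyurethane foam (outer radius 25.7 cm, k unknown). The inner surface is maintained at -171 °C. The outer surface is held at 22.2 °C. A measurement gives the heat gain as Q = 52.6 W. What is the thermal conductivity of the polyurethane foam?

ΣR = ΔT/Q = |-171 − 22.2|/52.6 = 3.673 K/W
Known resistances:
  R_cast iron = (1/0.172 − 1/0.204)/(4πk) = 0.9120/(4π·48.0) = 0.001512 K/W
R_polyurethane foam = ΣR − ΣR_known = 3.673 − 0.001512 = 3.671 K/W
(1/r₁−1/r₂)/(4πk) = 3.671 ⇒ k = 1.011/(4π·3.671) = 0.0219 W/m·K

k = 0.0219 W/m·K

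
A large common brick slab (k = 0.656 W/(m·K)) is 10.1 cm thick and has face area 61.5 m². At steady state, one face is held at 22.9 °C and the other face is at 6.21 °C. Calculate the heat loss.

Q = 6670 W

Q = kA·ΔT/L = 0.656 × 61.5 × |22.9 °C − 6.21 °C| / 0.101 = 6670 W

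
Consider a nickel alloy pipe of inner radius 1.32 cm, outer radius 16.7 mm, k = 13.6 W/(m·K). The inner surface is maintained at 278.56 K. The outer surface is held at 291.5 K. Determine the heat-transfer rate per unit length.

Q' = 4700 W/m

Q' = 2πk·ΔT/ln(r₂/r₁) = 2π × 13.6 × 12.94 / ln(0.0167/0.0132) = 4700 W/m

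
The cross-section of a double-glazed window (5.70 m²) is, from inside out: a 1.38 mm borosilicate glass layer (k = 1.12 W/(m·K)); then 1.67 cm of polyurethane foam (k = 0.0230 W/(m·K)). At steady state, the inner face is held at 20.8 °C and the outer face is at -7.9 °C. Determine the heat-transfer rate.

Q = 225 W

Treat each layer as a resistance in series:
  R_borosilicate glass = L/(kA) = 0.00138/(1.12·5.70) = 2.162×10^-4 K/W
  R_polyurethane foam = L/(kA) = 0.0167/(0.0230·5.70) = 0.1274 K/W
ΣR = 2.162×10^-4 + 0.1274 = 0.1276 K/W
Q = ΔT/ΣR = (20.8 °C − -7.9 °C)/0.1276 = 225 W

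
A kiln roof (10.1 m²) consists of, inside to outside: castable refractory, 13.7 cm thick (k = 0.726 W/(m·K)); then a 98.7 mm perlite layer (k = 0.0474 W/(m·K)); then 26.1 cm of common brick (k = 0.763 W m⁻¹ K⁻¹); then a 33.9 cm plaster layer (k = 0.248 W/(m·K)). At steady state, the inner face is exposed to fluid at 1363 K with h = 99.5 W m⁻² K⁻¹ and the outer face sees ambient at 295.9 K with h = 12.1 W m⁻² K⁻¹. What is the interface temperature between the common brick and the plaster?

T = 676 K

Resistance network (inner→outer):
  R_conv,in = 1/(hA) = 1/(99.5·10.1) = 9.951×10^-4 K/W
  R_castable refractory = L/(kA) = 0.137/(0.726·10.1) = 0.01868 K/W
  R_perlite = L/(kA) = 0.0987/(0.0474·10.1) = 0.2062 K/W
  R_common brick = L/(kA) = 0.261/(0.763·10.1) = 0.03387 K/W
  R_plaster = L/(kA) = 0.339/(0.248·10.1) = 0.1353 K/W
  R_conv,out = 1/(hA) = 1/(12.1·10.1) = 0.008183 K/W
ΣR = 9.951×10^-4 + 0.01868 + 0.2062 + 0.03387 + 0.1353 + 0.008183 = 0.4032 K/W
Q = ΔT/ΣR = (1363 K − 295.9 K)/0.4032 = 2647 W
From the inner boundary to the common brick/plaster interface, ΣR_partial = 0.2597 K/W.
T_interface = T_in − Q·ΣR_partial = 1363 K − (2647)(0.2597) = 676 K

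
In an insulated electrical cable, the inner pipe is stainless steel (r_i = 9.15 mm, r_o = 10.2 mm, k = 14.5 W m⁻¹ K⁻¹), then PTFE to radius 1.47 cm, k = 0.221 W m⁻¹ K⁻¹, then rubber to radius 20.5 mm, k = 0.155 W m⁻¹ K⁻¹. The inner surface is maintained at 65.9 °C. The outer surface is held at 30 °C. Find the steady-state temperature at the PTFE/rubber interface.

T = 50.2 °C

Series thermal resistances, inner to outer:
  R'_stainless steel = ln(0.0102/0.00915)/(2πk) = 0.1086/(2π·14.5) = 0.001192 m·K/W
  R'_PTFE = ln(0.0147/0.0102)/(2πk) = 0.3655/(2π·0.221) = 0.2632 m·K/W
  R'_rubber = ln(0.0205/0.0147)/(2πk) = 0.3326/(2π·0.155) = 0.3415 m·K/W
ΣR = 0.001192 + 0.2632 + 0.3415 = 0.6059 m·K/W
Q' = ΔT/ΣR = (65.9 °C − 30 °C)/0.6059 = 59.25 W/m
From the inner boundary to the PTFE/rubber interface, ΣR_partial = 0.2644 m·K/W.
T_interface = T_in − Q'·ΣR_partial = 65.9 °C − (59.25)(0.2644) = 50.2 °C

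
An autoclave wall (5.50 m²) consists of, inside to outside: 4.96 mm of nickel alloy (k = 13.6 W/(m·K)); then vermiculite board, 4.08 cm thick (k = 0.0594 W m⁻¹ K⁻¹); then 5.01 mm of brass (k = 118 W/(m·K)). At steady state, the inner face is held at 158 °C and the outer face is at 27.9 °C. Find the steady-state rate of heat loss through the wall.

Q = 1040 W

Treat each layer as a resistance in series:
  R_nickel alloy = L/(kA) = 0.00496/(13.6·5.50) = 6.631×10^-5 K/W
  R_vermiculite board = L/(kA) = 0.0408/(0.0594·5.50) = 0.1249 K/W
  R_brass = L/(kA) = 0.00501/(118·5.50) = 7.720×10^-6 K/W
ΣR = 6.631×10^-5 + 0.1249 + 7.720×10^-6 = 0.1250 K/W
Q = ΔT/ΣR = (158 °C − 27.9 °C)/0.1250 = 1040 W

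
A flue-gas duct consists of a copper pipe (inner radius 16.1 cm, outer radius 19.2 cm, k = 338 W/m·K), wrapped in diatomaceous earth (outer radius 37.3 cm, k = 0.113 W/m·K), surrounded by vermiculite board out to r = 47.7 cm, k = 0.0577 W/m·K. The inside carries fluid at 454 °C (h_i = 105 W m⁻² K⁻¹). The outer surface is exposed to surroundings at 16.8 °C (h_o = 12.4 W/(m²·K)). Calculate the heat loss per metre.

Q' = 265 W/m

Resistance network (inner→outer):
  R'_conv,in = 1/(2πr h) = 1/(2π·0.161·105) = 0.009415 m·K/W
  R'_copper = ln(0.192/0.161)/(2πk) = 0.1761/(2π·338) = 8.292×10^-5 m·K/W
  R'_diatomaceous earth = ln(0.373/0.192)/(2πk) = 0.6641/(2π·0.113) = 0.9353 m·K/W
  R'_vermiculite board = ln(0.477/0.373)/(2πk) = 0.2459/(2π·0.0577) = 0.6784 m·K/W
  R'_conv,out = 1/(2πr h) = 1/(2π·0.477·12.4) = 0.02691 m·K/W
ΣR = 0.009415 + 8.292×10^-5 + 0.9353 + 0.6784 + 0.02691 = 1.650 m·K/W
Q' = ΔT/ΣR = (454 °C − 16.8 °C)/1.650 = 265 W/m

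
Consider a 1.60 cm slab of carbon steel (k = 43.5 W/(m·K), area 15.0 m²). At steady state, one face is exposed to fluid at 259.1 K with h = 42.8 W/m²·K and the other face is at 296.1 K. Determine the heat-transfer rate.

Q = 23.4 kW

Treat each layer as a resistance in series:
  R_conv,in = 1/(hA) = 1/(42.8·15.0) = 0.001558 K/W
  R_carbon steel = L/(kA) = 0.0160/(43.5·15.0) = 2.452×10^-5 K/W
ΣR = 0.001558 + 2.452×10^-5 = 0.001583 K/W
Q = ΔT/ΣR = (259.1 K − 296.1 K)/0.001583 = -23400 W
(Negative Q ⇒ heat flows inward; heat gain = 23400 W.)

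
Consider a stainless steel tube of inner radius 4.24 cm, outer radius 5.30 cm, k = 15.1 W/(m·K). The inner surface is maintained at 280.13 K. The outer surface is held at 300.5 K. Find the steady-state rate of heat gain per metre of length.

Q' = 8660 W/m

Q' = 2πk·ΔT/ln(r₂/r₁) = 2π × 15.1 × 20.37 / ln(0.0530/0.0424) = 8660 W/m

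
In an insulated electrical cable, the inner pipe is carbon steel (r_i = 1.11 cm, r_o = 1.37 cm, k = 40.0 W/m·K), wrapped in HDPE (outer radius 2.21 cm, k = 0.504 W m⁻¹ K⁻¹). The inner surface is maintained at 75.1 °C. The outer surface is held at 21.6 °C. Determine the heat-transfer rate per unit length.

Resistance network (inner→outer):
  R'_carbon steel = ln(0.0137/0.0111)/(2πk) = 0.2105/(2π·40.0) = 8.374×10^-4 m·K/W
  R'_HDPE = ln(0.0221/0.0137)/(2πk) = 0.4782/(2π·0.504) = 0.1510 m·K/W
ΣR = 8.374×10^-4 + 0.1510 = 0.1518 m·K/W
Q' = ΔT/ΣR = (75.1 °C − 21.6 °C)/0.1518 = 352 W/m

Q' = 352 W/m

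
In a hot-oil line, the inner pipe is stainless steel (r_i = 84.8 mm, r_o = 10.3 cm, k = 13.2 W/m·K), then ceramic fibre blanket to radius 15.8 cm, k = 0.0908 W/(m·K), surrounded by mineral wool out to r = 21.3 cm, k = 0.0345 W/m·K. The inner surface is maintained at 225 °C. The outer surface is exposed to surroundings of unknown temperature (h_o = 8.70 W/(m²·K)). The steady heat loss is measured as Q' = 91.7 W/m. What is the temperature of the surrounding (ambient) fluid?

Sum the resistances:
  R'_stainless steel = ln(0.103/0.0848)/(2πk) = 0.1944/(2π·13.2) = 0.002344 m·K/W
  R'_ceramic fibre blanket = ln(0.158/0.103)/(2πk) = 0.4279/(2π·0.0908) = 0.7500 m·K/W
  R'_mineral wool = ln(0.213/0.158)/(2πk) = 0.2987/(2π·0.0345) = 1.378 m·K/W
  R'_conv,out = 1/(2πr h) = 1/(2π·0.213·8.70) = 0.08589 m·K/W
ΣR = 2.216 m·K/W
ΔT = Q'·ΣR = 91.7 × 2.216 = 203.2 K
Heat flows outward, so T_out = T_in − ΔT = 225 − 203.2 = 21.8 °C

T_out = 21.8 °C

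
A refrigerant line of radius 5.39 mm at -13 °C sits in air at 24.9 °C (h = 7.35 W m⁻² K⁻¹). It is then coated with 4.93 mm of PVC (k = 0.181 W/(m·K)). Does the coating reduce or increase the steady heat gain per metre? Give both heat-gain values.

Critical radius for a cylinder: r_cr = k/h = 0.0246 m = 2.46 cm.
Outer radius after coating: r₂ = 0.00539 + 0.00493 = 0.01032 m.
Since r₁ < r_cr and r₂ ≤ r_cr, the coating moves toward the maximum at r_cr — heat gain rises.
Bare: R = 1/(2πr₁h) = 4.017 m·K/W; Q = 37.9/4.017 = 9.43 W/m.
Coated: R = R_cond + R_conv = 2.669 m·K/W; Q = 37.9/2.669 = 14.2 W/m.

increases: 9.43 → 14.2 W/m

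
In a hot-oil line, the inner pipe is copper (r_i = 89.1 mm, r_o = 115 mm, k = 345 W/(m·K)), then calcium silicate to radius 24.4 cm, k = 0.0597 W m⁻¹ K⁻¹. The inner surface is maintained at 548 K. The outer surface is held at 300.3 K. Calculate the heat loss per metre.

Resistance network (inner→outer):
  R'_copper = ln(0.115/0.0891)/(2πk) = 0.2552/(2π·345) = 1.177×10^-4 m·K/W
  R'_calcium silicate = ln(0.244/0.115)/(2πk) = 0.7522/(2π·0.0597) = 2.005 m·K/W
ΣR = 1.177×10^-4 + 2.005 = 2.005 m·K/W
Q' = ΔT/ΣR = (548 K − 300.3 K)/2.005 = 124 W/m

Q' = 124 W/m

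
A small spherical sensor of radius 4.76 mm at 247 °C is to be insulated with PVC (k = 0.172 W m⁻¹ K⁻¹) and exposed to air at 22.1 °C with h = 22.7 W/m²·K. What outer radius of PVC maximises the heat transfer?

For a sphere, r_cr = 2k_ins/h = 2·0.172/22.7 = 0.0152 m = 1.52 cm

r_cr = 1.52 cm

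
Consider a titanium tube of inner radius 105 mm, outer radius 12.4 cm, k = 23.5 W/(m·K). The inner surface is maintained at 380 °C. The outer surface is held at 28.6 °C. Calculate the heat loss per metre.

Q' = 2πk·ΔT/ln(r₂/r₁) = 2π × 23.5 × 351.4 / ln(0.124/0.105) = 3.12×10^5 W/m

Q' = 3.12×10^5 W/m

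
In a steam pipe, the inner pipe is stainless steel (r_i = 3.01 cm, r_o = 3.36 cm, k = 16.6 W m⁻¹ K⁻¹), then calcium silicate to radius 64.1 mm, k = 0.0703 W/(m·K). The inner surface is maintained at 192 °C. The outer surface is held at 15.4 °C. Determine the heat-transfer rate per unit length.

Treat each layer as a resistance in series:
  R'_stainless steel = ln(0.0336/0.0301)/(2πk) = 0.1100/(2π·16.6) = 0.001055 m·K/W
  R'_calcium silicate = ln(0.0641/0.0336)/(2πk) = 0.6459/(2π·0.0703) = 1.462 m·K/W
ΣR = 0.001055 + 1.462 = 1.463 m·K/W
Q' = ΔT/ΣR = (192 °C − 15.4 °C)/1.463 = 121 W/m

Q' = 121 W/m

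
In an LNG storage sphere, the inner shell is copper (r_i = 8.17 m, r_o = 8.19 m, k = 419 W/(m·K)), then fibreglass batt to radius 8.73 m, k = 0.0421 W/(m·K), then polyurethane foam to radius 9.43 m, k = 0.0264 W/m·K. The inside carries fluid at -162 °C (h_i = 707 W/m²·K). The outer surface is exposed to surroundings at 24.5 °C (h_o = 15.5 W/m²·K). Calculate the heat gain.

Resistance network (inner→outer):
  R_conv,in = 1/(4πr²h) = 1/(4π·8.17²·707) = 1.686×10^-6 K/W
  R_copper = (1/8.17 − 1/8.19)/(4πk) = 2.989×10^-4/(4π·419) = 5.677×10^-8 K/W
  R_fibreglass batt = (1/8.19 − 1/8.73)/(4πk) = 0.007553/(4π·0.0421) = 0.01428 K/W
  R_polyurethane foam = (1/8.73 − 1/9.43)/(4πk) = 0.008503/(4π·0.0264) = 0.02563 K/W
  R_conv,out = 1/(4πr²h) = 1/(4π·9.43²·15.5) = 5.773×10^-5 K/W
ΣR = 1.686×10^-6 + 5.677×10^-8 + 0.01428 + 0.02563 + 5.773×10^-5 = 0.03997 K/W
Q = ΔT/ΣR = (-162 °C − 24.5 °C)/0.03997 = -4670 W
(Negative Q ⇒ heat flows inward; heat gain = 4670 W.)

Q = 4.67 kW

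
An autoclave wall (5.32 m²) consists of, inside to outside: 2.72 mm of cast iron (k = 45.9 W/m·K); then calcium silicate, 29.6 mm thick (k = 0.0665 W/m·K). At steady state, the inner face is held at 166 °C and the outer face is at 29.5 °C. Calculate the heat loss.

Q = 1630 W

Resistance network (inner→outer):
  R_cast iron = L/(kA) = 0.00272/(45.9·5.32) = 1.114×10^-5 K/W
  R_calcium silicate = L/(kA) = 0.0296/(0.0665·5.32) = 0.08367 K/W
ΣR = 1.114×10^-5 + 0.08367 = 0.08368 K/W
Q = ΔT/ΣR = (166 °C − 29.5 °C)/0.08368 = 1630 W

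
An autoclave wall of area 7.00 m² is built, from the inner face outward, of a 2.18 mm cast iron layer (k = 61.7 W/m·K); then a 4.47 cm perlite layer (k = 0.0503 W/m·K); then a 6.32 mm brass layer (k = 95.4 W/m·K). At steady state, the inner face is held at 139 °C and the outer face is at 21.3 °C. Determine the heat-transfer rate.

Q = 927 W

Series thermal resistances, inner to outer:
  R_cast iron = L/(kA) = 0.00218/(61.7·7.00) = 5.047×10^-6 K/W
  R_perlite = L/(kA) = 0.0447/(0.0503·7.00) = 0.1270 K/W
  R_brass = L/(kA) = 0.00632/(95.4·7.00) = 9.464×10^-6 K/W
ΣR = 5.047×10^-6 + 0.1270 + 9.464×10^-6 = 0.1270 K/W
Q = ΔT/ΣR = (139 °C − 21.3 °C)/0.1270 = 927 W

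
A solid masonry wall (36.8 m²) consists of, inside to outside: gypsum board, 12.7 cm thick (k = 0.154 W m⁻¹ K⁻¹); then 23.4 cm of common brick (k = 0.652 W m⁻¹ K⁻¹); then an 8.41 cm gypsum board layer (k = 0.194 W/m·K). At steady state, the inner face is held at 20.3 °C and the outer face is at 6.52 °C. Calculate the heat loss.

Q = 314 W

Series thermal resistances, inner to outer:
  R_gypsum board = L/(kA) = 0.127/(0.154·36.8) = 0.02241 K/W
  R_common brick = L/(kA) = 0.234/(0.652·36.8) = 0.009753 K/W
  R_gypsum board = L/(kA) = 0.0841/(0.194·36.8) = 0.01178 K/W
ΣR = 0.02241 + 0.009753 + 0.01178 = 0.04394 K/W
Q = ΔT/ΣR = (20.3 °C − 6.52 °C)/0.04394 = 314 W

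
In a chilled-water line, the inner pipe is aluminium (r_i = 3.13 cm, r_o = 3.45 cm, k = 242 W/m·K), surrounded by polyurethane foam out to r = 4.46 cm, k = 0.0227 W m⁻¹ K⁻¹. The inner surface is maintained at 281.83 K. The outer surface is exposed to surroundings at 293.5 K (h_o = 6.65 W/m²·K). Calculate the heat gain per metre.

Q' = 4.99 W/m

Resistance network (inner→outer):
  R'_aluminium = ln(0.0345/0.0313)/(2πk) = 0.09734/(2π·242) = 6.402×10^-5 m·K/W
  R'_polyurethane foam = ln(0.0446/0.0345)/(2πk) = 0.2568/(2π·0.0227) = 1.800 m·K/W
  R'_conv,out = 1/(2πr h) = 1/(2π·0.0446·6.65) = 0.5366 m·K/W
ΣR = 6.402×10^-5 + 1.800 + 0.5366 = 2.337 m·K/W
Q' = ΔT/ΣR = (281.83 K − 293.5 K)/2.337 = -4.99 W/m
(Negative Q' ⇒ heat flows inward; heat gain = 4.99 W/m.)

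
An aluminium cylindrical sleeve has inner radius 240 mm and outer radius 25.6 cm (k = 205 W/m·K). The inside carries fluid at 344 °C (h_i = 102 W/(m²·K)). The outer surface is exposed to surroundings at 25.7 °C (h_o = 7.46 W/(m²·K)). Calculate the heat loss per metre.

Q' = 3.54 kW/m

Resistance network (inner→outer):
  R'_conv,in = 1/(2πr h) = 1/(2π·0.240·102) = 0.006501 m·K/W
  R'_aluminium = ln(0.256/0.240)/(2πk) = 0.06454/(2π·205) = 5.011×10^-5 m·K/W
  R'_conv,out = 1/(2πr h) = 1/(2π·0.256·7.46) = 0.08334 m·K/W
ΣR = 0.006501 + 5.011×10^-5 + 0.08334 = 0.08989 m·K/W
Q' = ΔT/ΣR = (344 °C − 25.7 °C)/0.08989 = 3540 W/m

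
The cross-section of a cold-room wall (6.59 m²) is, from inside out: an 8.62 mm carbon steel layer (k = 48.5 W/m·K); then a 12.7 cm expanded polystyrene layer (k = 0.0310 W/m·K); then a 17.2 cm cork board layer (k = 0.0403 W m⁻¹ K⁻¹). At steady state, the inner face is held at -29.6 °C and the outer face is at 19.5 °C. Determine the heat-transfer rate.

Resistance network (inner→outer):
  R_carbon steel = L/(kA) = 0.00862/(48.5·6.59) = 2.697×10^-5 K/W
  R_expanded polystyrene = L/(kA) = 0.127/(0.0310·6.59) = 0.6217 K/W
  R_cork board = L/(kA) = 0.172/(0.0403·6.59) = 0.6476 K/W
ΣR = 2.697×10^-5 + 0.6217 + 0.6476 = 1.269 K/W
Q = ΔT/ΣR = (-29.6 °C − 19.5 °C)/1.269 = -38.7 W
(Negative Q ⇒ heat flows inward; heat gain = 38.7 W.)

Q = 38.7 W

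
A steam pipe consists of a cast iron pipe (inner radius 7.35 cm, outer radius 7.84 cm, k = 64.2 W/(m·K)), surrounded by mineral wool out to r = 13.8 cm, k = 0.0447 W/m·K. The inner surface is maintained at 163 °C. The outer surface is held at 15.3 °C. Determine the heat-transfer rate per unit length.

Q' = 73.4 W/m

Series thermal resistances, inner to outer:
  R'_cast iron = ln(0.0784/0.0735)/(2πk) = 0.06454/(2π·64.2) = 1.600×10^-4 m·K/W
  R'_mineral wool = ln(0.138/0.0784)/(2πk) = 0.5654/(2π·0.0447) = 2.013 m·K/W
ΣR = 1.600×10^-4 + 2.013 = 2.013 m·K/W
Q' = ΔT/ΣR = (163 °C − 15.3 °C)/2.013 = 73.4 W/m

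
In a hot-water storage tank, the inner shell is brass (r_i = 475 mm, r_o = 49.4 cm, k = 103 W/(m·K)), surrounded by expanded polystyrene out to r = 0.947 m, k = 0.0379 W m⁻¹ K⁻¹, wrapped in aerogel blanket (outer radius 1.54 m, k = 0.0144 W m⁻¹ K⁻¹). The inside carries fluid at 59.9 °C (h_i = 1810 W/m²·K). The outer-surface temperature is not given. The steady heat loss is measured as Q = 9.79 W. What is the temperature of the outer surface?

Series resistances:
  R_conv,in = 1/(4πr²h) = 1/(4π·0.475²·1810) = 1.949×10^-4 K/W
  R_brass = (1/0.475 − 1/0.494)/(4πk) = 0.08097/(4π·103) = 6.256×10^-5 K/W
  R_expanded polystyrene = (1/0.494 − 1/0.947)/(4πk) = 0.9683/(4π·0.0379) = 2.033 K/W
  R_aerogel blanket = (1/0.947 − 1/1.54)/(4πk) = 0.4066/(4π·0.0144) = 2.247 K/W
ΣR = 4.280 K/W
ΔT = Q·ΣR = 9.79 × 4.280 = 41.90 K
Heat flows outward, so T_out = T_in − ΔT = 59.9 − 41.90 = 18.0 °C

T_out = 18.0 °C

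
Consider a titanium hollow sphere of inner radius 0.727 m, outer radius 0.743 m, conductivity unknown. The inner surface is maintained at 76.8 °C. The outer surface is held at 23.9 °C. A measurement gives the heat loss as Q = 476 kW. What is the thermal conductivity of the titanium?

ΣR = ΔT/Q = |76.8 − 23.9|/4.76×10^5 = 1.111×10^-4 K/W
(1/r₁−1/r₂)/(4πk) = 1.111×10^-4 ⇒ k = 0.02962/(4π·1.111×10^-4) = 21.2 W/m·K

k = 21.2 W/m·K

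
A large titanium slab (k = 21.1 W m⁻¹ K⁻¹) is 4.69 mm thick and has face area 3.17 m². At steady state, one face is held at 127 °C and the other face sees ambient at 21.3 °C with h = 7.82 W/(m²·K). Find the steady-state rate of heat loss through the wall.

Treat each layer as a resistance in series:
  R_titanium = L/(kA) = 0.00469/(21.1·3.17) = 7.012×10^-5 K/W
  R_conv,out = 1/(hA) = 1/(7.82·3.17) = 0.04034 K/W
ΣR = 7.012×10^-5 + 0.04034 = 0.04041 K/W
Q = ΔT/ΣR = (127 °C − 21.3 °C)/0.04041 = 2620 W

Q = 2.62 kW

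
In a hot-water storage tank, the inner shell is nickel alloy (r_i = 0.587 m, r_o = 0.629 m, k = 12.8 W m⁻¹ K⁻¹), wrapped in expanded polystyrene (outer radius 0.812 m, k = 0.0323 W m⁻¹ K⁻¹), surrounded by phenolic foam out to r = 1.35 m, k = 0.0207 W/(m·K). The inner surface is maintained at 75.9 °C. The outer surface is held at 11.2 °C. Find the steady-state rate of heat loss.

Q = 23.4 W

Series thermal resistances, inner to outer:
  R_nickel alloy = (1/0.587 − 1/0.629)/(4πk) = 0.1138/(4π·12.8) = 7.072×10^-4 K/W
  R_expanded polystyrene = (1/0.629 − 1/0.812)/(4πk) = 0.3583/(4π·0.0323) = 0.8827 K/W
  R_phenolic foam = (1/0.812 − 1/1.35)/(4πk) = 0.4908/(4π·0.0207) = 1.887 K/W
ΣR = 7.072×10^-4 + 0.8827 + 1.887 = 2.770 K/W
Q = ΔT/ΣR = (75.9 °C − 11.2 °C)/2.770 = 23.4 W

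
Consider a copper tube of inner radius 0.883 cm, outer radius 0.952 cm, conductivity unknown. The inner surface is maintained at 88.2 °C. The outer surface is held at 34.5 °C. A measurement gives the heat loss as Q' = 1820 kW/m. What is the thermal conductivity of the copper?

k = 406 W/m·K

ΣR = ΔT/Q' = |88.2 − 34.5|/1.82×10^6 = 2.951×10^-5 m·K/W
ln(r₂/r₁)/(2πk) = 2.951×10^-5 ⇒ k = 0.07524/(2π·2.951×10^-5) = 406 W/m·K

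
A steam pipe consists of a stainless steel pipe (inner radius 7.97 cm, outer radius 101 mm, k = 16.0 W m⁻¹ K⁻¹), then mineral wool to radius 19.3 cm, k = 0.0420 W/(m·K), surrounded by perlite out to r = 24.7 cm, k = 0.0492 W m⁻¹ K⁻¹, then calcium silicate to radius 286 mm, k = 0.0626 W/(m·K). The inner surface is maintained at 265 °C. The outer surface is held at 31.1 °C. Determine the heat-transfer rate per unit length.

Treat each layer as a resistance in series:
  R'_stainless steel = ln(0.101/0.0797)/(2πk) = 0.2369/(2π·16.0) = 0.002356 m·K/W
  R'_mineral wool = ln(0.193/0.101)/(2πk) = 0.6476/(2π·0.0420) = 2.454 m·K/W
  R'_perlite = ln(0.247/0.193)/(2πk) = 0.2467/(2π·0.0492) = 0.7980 m·K/W
  R'_calcium silicate = ln(0.286/0.247)/(2πk) = 0.1466/(2π·0.0626) = 0.3727 m·K/W
ΣR = 0.002356 + 2.454 + 0.7980 + 0.3727 = 3.627 m·K/W
Q' = ΔT/ΣR = (265 °C − 31.1 °C)/3.627 = 64.5 W/m

Q' = 64.5 W/m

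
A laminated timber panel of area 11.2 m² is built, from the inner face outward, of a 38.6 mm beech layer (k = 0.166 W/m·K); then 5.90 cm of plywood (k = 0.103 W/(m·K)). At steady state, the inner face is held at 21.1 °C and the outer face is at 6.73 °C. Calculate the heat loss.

Q = 200 W

Series thermal resistances, inner to outer:
  R_beech = L/(kA) = 0.0386/(0.166·11.2) = 0.02076 K/W
  R_plywood = L/(kA) = 0.0590/(0.103·11.2) = 0.05114 K/W
ΣR = 0.02076 + 0.05114 = 0.07190 K/W
Q = ΔT/ΣR = (21.1 °C − 6.73 °C)/0.07190 = 200 W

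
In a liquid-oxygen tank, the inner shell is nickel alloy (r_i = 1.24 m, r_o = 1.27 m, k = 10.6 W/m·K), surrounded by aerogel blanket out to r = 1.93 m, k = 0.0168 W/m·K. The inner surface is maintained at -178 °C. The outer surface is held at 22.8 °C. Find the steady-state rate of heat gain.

Q = 157 W

Resistance network (inner→outer):
  R_nickel alloy = (1/1.24 − 1/1.27)/(4πk) = 0.01905/(4π·10.6) = 1.430×10^-4 K/W
  R_aerogel blanket = (1/1.27 − 1/1.93)/(4πk) = 0.2693/(4π·0.0168) = 1.275 K/W
ΣR = 1.430×10^-4 + 1.275 = 1.275 K/W
Q = ΔT/ΣR = (-178 °C − 22.8 °C)/1.275 = -157 W
(Negative Q ⇒ heat flows inward; heat gain = 157 W.)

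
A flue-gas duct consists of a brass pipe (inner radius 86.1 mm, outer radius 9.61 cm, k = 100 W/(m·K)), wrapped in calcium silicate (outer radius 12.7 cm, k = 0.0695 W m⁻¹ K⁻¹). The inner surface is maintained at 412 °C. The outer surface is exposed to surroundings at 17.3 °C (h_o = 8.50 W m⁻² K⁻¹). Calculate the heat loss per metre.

Treat each layer as a resistance in series:
  R'_brass = ln(0.0961/0.0861)/(2πk) = 0.1099/(2π·100) = 1.749×10^-4 m·K/W
  R'_calcium silicate = ln(0.127/0.0961)/(2πk) = 0.2788/(2π·0.0695) = 0.6384 m·K/W
  R'_conv,out = 1/(2πr h) = 1/(2π·0.127·8.50) = 0.1474 m·K/W
ΣR = 1.749×10^-4 + 0.6384 + 0.1474 = 0.7860 m·K/W
Q' = ΔT/ΣR = (412 °C − 17.3 °C)/0.7860 = 502 W/m

Q' = 502 W/m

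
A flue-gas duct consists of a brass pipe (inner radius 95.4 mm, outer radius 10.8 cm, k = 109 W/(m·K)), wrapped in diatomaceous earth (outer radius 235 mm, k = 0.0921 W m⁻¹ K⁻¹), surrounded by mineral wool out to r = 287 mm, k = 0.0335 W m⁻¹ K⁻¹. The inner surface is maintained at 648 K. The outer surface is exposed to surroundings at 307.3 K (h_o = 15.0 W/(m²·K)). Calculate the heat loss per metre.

Q' = 146 W/m

Treat each layer as a resistance in series:
  R'_brass = ln(0.108/0.0954)/(2πk) = 0.1241/(2π·109) = 1.811×10^-4 m·K/W
  R'_diatomaceous earth = ln(0.235/0.108)/(2πk) = 0.7775/(2π·0.0921) = 1.343 m·K/W
  R'_mineral wool = ln(0.287/0.235)/(2πk) = 0.1999/(2π·0.0335) = 0.9497 m·K/W
  R'_conv,out = 1/(2πr h) = 1/(2π·0.287·15.0) = 0.03697 m·K/W
ΣR = 1.811×10^-4 + 1.343 + 0.9497 + 0.03697 = 2.330 m·K/W
Q' = ΔT/ΣR = (648 K − 307.3 K)/2.330 = 146 W/m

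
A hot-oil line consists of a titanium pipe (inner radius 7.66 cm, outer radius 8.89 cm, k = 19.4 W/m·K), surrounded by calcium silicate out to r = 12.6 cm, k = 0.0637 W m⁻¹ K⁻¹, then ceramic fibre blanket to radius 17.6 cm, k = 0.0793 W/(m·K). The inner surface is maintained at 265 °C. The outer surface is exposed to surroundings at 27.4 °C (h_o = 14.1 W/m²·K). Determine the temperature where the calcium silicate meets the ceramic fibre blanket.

Series thermal resistances, inner to outer:
  R'_titanium = ln(0.0889/0.0766)/(2πk) = 0.1489/(2π·19.4) = 0.001222 m·K/W
  R'_calcium silicate = ln(0.126/0.0889)/(2πk) = 0.3488/(2π·0.0637) = 0.8714 m·K/W
  R'_ceramic fibre blanket = ln(0.176/0.126)/(2πk) = 0.3342/(2π·0.0793) = 0.6707 m·K/W
  R'_conv,out = 1/(2πr h) = 1/(2π·0.176·14.1) = 0.06413 m·K/W
ΣR = 0.001222 + 0.8714 + 0.6707 + 0.06413 = 1.607 m·K/W
Q' = ΔT/ΣR = (265 °C − 27.4 °C)/1.607 = 147.9 W/m
From the inner boundary to the calcium silicate/ceramic fibre blanket interface, ΣR_partial = 0.8726 m·K/W.
T_interface = T_in − Q'·ΣR_partial = 265 °C − (147.9)(0.8726) = 136 °C

T = 136 °C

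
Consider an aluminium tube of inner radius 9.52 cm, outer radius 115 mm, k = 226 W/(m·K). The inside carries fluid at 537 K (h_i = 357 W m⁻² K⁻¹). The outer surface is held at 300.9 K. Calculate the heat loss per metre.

Treat each layer as a resistance in series:
  R'_conv,in = 1/(2πr h) = 1/(2π·0.0952·357) = 0.004683 m·K/W
  R'_aluminium = ln(0.115/0.0952)/(2πk) = 0.1890/(2π·226) = 1.331×10^-4 m·K/W
ΣR = 0.004683 + 1.331×10^-4 = 0.004816 m·K/W
Q' = ΔT/ΣR = (537 K − 300.9 K)/0.004816 = 49000 W/m

Q' = 49.0 kW/m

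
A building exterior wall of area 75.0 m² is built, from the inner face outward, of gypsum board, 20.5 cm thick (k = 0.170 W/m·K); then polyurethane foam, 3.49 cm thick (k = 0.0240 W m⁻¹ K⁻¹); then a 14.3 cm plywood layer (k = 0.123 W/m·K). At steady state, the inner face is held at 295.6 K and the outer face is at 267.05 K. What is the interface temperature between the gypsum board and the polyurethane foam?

T = 286.6 K

Series thermal resistances, inner to outer:
  R_gypsum board = L/(kA) = 0.205/(0.170·75.0) = 0.01608 K/W
  R_polyurethane foam = L/(kA) = 0.0349/(0.0240·75.0) = 0.01939 K/W
  R_plywood = L/(kA) = 0.143/(0.123·75.0) = 0.01550 K/W
ΣR = 0.01608 + 0.01939 + 0.01550 = 0.05097 K/W
Q = ΔT/ΣR = (295.6 K − 267.05 K)/0.05097 = 560.1 W
From the inner boundary to the gypsum board/polyurethane foam interface, ΣR_partial = 0.01608 K/W.
T_interface = T_in − Q·ΣR_partial = 295.6 K − (560.1)(0.01608) = 286.6 K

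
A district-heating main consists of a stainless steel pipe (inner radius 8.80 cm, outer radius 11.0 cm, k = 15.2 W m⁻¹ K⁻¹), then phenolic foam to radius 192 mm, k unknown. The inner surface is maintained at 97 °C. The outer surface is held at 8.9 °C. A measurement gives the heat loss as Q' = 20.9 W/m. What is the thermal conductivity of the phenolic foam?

ΣR = ΔT/Q' = |97 − 8.9|/20.9 = 4.215 m·K/W
Known resistances:
  R'_stainless steel = ln(0.110/0.0880)/(2πk) = 0.2231/(2π·15.2) = 0.002336 m·K/W
R_phenolic foam = ΣR − ΣR_known = 4.215 − 0.002336 = 4.213 m·K/W
ln(r₂/r₁)/(2πk) = 4.213 ⇒ k = 0.5570/(2π·4.213) = 0.0210 W/m·K

k = 0.0210 W/m·K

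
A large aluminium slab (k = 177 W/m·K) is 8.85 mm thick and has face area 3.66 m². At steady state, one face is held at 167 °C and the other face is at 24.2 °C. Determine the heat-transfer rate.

Q = kA·ΔT/L = 177 × 3.66 × |167 °C − 24.2 °C| / 0.00885 = 1.05×10^7 W

Q = 1.05×10^7 W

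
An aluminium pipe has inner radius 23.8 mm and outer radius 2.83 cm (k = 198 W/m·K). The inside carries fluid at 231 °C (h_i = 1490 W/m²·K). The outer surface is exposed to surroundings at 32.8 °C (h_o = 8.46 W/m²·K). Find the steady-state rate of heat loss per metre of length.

Q' = 296 W/m

Resistance network (inner→outer):
  R'_conv,in = 1/(2πr h) = 1/(2π·0.0238·1490) = 0.004488 m·K/W
  R'_aluminium = ln(0.0283/0.0238)/(2πk) = 0.1732/(2π·198) = 1.392×10^-4 m·K/W
  R'_conv,out = 1/(2πr h) = 1/(2π·0.0283·8.46) = 0.6648 m·K/W
ΣR = 0.004488 + 1.392×10^-4 + 0.6648 = 0.6694 m·K/W
Q' = ΔT/ΣR = (231 °C − 32.8 °C)/0.6694 = 296 W/m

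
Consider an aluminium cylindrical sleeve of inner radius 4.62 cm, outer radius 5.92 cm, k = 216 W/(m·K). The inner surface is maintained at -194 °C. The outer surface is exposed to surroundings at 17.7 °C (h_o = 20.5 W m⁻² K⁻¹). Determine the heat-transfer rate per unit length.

Treat each layer as a resistance in series:
  R'_aluminium = ln(0.0592/0.0462)/(2πk) = 0.2479/(2π·216) = 1.827×10^-4 m·K/W
  R'_conv,out = 1/(2πr h) = 1/(2π·0.0592·20.5) = 0.1311 m·K/W
ΣR = 1.827×10^-4 + 0.1311 = 0.1313 m·K/W
Q' = ΔT/ΣR = (-194 °C − 17.7 °C)/0.1313 = -1610 W/m
(Negative Q' ⇒ heat flows inward; heat gain = 1610 W/m.)

Q' = 1610 W/m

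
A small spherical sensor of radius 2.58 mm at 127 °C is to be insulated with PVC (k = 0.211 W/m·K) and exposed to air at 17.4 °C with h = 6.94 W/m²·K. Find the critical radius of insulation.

For a sphere, r_cr = 2k_ins/h = 2·0.211/6.94 = 0.0608 m = 6.08 cm

r_cr = 6.08 cm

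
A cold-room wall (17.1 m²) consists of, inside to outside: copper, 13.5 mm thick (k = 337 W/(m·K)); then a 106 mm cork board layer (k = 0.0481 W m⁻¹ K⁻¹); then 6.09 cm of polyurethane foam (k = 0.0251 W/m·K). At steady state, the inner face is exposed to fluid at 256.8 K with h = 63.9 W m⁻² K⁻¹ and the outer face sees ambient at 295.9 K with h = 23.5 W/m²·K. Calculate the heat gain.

Q = 143 W

Resistance network (inner→outer):
  R_conv,in = 1/(hA) = 1/(63.9·17.1) = 9.152×10^-4 K/W
  R_copper = L/(kA) = 0.0135/(337·17.1) = 2.343×10^-6 K/W
  R_cork board = L/(kA) = 0.106/(0.0481·17.1) = 0.1289 K/W
  R_polyurethane foam = L/(kA) = 0.0609/(0.0251·17.1) = 0.1419 K/W
  R_conv,out = 1/(hA) = 1/(23.5·17.1) = 0.002488 K/W
ΣR = 9.152×10^-4 + 2.343×10^-6 + 0.1289 + 0.1419 + 0.002488 = 0.2742 K/W
Q = ΔT/ΣR = (256.8 K − 295.9 K)/0.2742 = -143 W
(Negative Q ⇒ heat flows inward; heat gain = 143 W.)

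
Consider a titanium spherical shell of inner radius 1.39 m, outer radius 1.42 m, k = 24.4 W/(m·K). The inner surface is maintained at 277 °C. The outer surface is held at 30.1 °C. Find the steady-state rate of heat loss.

Q = 4.98×10^6 W

Q = 4πk·ΔT/(1/r₁ − 1/r₂) = 4π × 24.4 × 246.9 / (1/1.39 − 1/1.42) = 4.98×10^6 W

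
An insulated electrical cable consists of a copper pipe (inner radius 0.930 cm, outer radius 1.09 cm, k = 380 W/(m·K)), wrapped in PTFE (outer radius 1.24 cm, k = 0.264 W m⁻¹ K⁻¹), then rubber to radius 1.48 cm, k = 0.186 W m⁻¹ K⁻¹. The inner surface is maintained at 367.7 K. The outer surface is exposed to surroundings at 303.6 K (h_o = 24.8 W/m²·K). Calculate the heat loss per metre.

Q' = 96.7 W/m

Treat each layer as a resistance in series:
  R'_copper = ln(0.0109/0.00930)/(2πk) = 0.1587/(2π·380) = 6.649×10^-5 m·K/W
  R'_PTFE = ln(0.0124/0.0109)/(2πk) = 0.1289/(2π·0.264) = 0.07773 m·K/W
  R'_rubber = ln(0.0148/0.0124)/(2πk) = 0.1769/(2π·0.186) = 0.1514 m·K/W
  R'_conv,out = 1/(2πr h) = 1/(2π·0.0148·24.8) = 0.4336 m·K/W
ΣR = 6.649×10^-5 + 0.07773 + 0.1514 + 0.4336 = 0.6628 m·K/W
Q' = ΔT/ΣR = (367.7 K − 303.6 K)/0.6628 = 96.7 W/m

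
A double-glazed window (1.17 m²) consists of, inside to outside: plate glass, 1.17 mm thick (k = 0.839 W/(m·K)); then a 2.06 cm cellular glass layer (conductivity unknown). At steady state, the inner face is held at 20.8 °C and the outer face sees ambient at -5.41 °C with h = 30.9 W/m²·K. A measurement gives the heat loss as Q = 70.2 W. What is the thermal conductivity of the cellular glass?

k = 0.0511 W/m·K

ΣR = ΔT/Q = |20.8 − -5.41|/70.2 = 0.3734 K/W
Known resistances:
  R_plate glass = L/(kA) = 0.00117/(0.839·1.17) = 0.001192 K/W
  R_conv,out = 1/(hA) = 1/(30.9·1.17) = 0.02766 K/W
R_cellular glass = ΣR − ΣR_known = 0.3734 − 0.02885 = 0.3446 K/W
L/(kA) = 0.3446 ⇒ k = 0.0206/(0.3446·1.17) = 0.0511 W/m·K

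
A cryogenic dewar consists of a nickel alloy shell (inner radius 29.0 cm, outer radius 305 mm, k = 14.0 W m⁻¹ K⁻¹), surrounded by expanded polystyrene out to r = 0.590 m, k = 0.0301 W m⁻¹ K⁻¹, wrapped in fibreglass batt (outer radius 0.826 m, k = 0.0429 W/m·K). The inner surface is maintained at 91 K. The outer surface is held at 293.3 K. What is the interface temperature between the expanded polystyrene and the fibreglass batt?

Treat each layer as a resistance in series:
  R_nickel alloy = (1/0.290 − 1/0.305)/(4πk) = 0.1696/(4π·14.0) = 9.640×10^-4 K/W
  R_expanded polystyrene = (1/0.305 − 1/0.590)/(4πk) = 1.584/(4π·0.0301) = 4.187 K/W
  R_fibreglass batt = (1/0.590 − 1/0.826)/(4πk) = 0.4843/(4π·0.0429) = 0.8983 K/W
ΣR = 9.640×10^-4 + 4.187 + 0.8983 = 5.086 K/W
Q = ΔT/ΣR = (91 K − 293.3 K)/5.086 = -39.78 W
From the inner boundary to the expanded polystyrene/fibreglass batt interface, ΣR_partial = 4.188 K/W.
T_interface = T_in − Q·ΣR_partial = 91 K − (-39.78)(4.188) = 257.6 K

T = 257.6 K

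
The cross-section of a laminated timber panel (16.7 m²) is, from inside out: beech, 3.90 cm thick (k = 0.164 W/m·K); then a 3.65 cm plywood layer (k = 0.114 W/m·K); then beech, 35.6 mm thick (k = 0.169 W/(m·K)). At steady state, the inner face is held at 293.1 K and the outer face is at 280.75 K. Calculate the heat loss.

Q = 268 W

Treat each layer as a resistance in series:
  R_beech = L/(kA) = 0.0390/(0.164·16.7) = 0.01424 K/W
  R_plywood = L/(kA) = 0.0365/(0.114·16.7) = 0.01917 K/W
  R_beech = L/(kA) = 0.0356/(0.169·16.7) = 0.01261 K/W
ΣR = 0.01424 + 0.01917 + 0.01261 = 0.04602 K/W
Q = ΔT/ΣR = (293.1 K − 280.75 K)/0.04602 = 268 W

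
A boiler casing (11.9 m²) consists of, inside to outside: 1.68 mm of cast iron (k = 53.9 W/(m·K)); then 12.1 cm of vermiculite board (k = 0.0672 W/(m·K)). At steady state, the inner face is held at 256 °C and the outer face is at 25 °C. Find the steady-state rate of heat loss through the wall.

Q = 1530 W

Series thermal resistances, inner to outer:
  R_cast iron = L/(kA) = 0.00168/(53.9·11.9) = 2.619×10^-6 K/W
  R_vermiculite board = L/(kA) = 0.121/(0.0672·11.9) = 0.1513 K/W
ΣR = 2.619×10^-6 + 0.1513 = 0.1513 K/W
Q = ΔT/ΣR = (256 °C − 25 °C)/0.1513 = 1530 W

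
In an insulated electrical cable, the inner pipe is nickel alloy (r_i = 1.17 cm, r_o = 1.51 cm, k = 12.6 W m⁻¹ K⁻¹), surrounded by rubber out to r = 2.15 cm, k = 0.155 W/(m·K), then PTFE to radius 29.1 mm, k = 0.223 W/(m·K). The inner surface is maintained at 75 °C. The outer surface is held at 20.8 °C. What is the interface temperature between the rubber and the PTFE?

Treat each layer as a resistance in series:
  R'_nickel alloy = ln(0.0151/0.0117)/(2πk) = 0.2551/(2π·12.6) = 0.003222 m·K/W
  R'_rubber = ln(0.0215/0.0151)/(2πk) = 0.3534/(2π·0.155) = 0.3628 m·K/W
  R'_PTFE = ln(0.0291/0.0215)/(2πk) = 0.3027/(2π·0.223) = 0.2160 m·K/W
ΣR = 0.003222 + 0.3628 + 0.2160 = 0.5820 m·K/W
Q' = ΔT/ΣR = (75 °C − 20.8 °C)/0.5820 = 93.13 W/m
From the inner boundary to the rubber/PTFE interface, ΣR_partial = 0.3660 m·K/W.
T_interface = T_in − Q'·ΣR_partial = 75 °C − (93.13)(0.3660) = 40.9 °C

T = 40.9 °C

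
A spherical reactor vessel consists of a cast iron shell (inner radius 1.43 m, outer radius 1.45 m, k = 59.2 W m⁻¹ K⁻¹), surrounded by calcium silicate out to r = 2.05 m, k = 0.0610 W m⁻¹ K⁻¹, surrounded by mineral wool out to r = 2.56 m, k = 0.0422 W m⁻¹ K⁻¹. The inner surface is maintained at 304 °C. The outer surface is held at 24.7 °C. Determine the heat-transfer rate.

Series thermal resistances, inner to outer:
  R_cast iron = (1/1.43 − 1/1.45)/(4πk) = 0.009646/(4π·59.2) = 1.297×10^-5 K/W
  R_calcium silicate = (1/1.45 − 1/2.05)/(4πk) = 0.2019/(4π·0.0610) = 0.2633 K/W
  R_mineral wool = (1/2.05 − 1/2.56)/(4πk) = 0.09718/(4π·0.0422) = 0.1833 K/W
ΣR = 1.297×10^-5 + 0.2633 + 0.1833 = 0.4466 K/W
Q = ΔT/ΣR = (304 °C − 24.7 °C)/0.4466 = 625 W

Q = 625 W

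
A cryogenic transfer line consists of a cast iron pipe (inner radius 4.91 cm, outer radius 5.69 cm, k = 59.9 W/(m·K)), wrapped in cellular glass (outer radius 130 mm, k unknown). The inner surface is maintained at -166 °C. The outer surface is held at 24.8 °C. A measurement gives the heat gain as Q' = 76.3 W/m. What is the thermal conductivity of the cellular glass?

ΣR = ΔT/Q' = |-166 − 24.8|/76.3 = 2.501 m·K/W
Known resistances:
  R'_cast iron = ln(0.0569/0.0491)/(2πk) = 0.1474/(2π·59.9) = 3.917×10^-4 m·K/W
R_cellular glass = ΣR − ΣR_known = 2.501 − 3.917×10^-4 = 2.501 m·K/W
ln(r₂/r₁)/(2πk) = 2.501 ⇒ k = 0.8262/(2π·2.501) = 0.0526 W/m·K

k = 0.0526 W/m·K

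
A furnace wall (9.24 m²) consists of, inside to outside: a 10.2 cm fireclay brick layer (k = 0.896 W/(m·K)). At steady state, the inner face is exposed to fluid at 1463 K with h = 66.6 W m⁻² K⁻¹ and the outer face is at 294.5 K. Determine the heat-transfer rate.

Treat each layer as a resistance in series:
  R_conv,in = 1/(hA) = 1/(66.6·9.24) = 0.001625 K/W
  R_fireclay brick = L/(kA) = 0.102/(0.896·9.24) = 0.01232 K/W
ΣR = 0.001625 + 0.01232 = 0.01394 K/W
Q = ΔT/ΣR = (1463 K − 294.5 K)/0.01394 = 83800 W

Q = 83800 W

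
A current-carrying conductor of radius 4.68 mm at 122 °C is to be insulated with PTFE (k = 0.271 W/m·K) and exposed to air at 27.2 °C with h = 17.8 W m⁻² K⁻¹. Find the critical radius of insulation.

r_cr = 1.52 cm

For a cylinder, r_cr = k_ins/h = 0.271/17.8 = 0.0152 m = 1.52 cm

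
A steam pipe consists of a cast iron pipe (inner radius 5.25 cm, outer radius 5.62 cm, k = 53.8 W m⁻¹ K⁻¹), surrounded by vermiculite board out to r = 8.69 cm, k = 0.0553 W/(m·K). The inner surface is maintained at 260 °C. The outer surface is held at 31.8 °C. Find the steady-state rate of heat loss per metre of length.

Resistance network (inner→outer):
  R'_cast iron = ln(0.0562/0.0525)/(2πk) = 0.06810/(2π·53.8) = 2.015×10^-4 m·K/W
  R'_vermiculite board = ln(0.0869/0.0562)/(2πk) = 0.4358/(2π·0.0553) = 1.254 m·K/W
ΣR = 2.015×10^-4 + 1.254 = 1.254 m·K/W
Q' = ΔT/ΣR = (260 °C − 31.8 °C)/1.254 = 182 W/m

Q' = 182 W/m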